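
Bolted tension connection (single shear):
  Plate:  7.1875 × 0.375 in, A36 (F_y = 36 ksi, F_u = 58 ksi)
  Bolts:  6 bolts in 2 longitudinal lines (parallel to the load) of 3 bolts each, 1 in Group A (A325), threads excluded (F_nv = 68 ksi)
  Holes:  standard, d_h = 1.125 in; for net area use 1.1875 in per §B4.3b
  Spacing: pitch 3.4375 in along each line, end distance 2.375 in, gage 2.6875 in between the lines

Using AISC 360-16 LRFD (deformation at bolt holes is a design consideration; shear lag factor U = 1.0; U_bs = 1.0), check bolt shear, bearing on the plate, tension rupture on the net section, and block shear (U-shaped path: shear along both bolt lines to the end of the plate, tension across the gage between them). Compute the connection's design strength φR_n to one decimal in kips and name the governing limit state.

78.5 kips (net-section rupture governs)

Bolt shear: A_b = π(1)²/4 = 0.7854 in². φR_n = 0.75 × 68 × 0.7854 × 6 × 1 = 240.3 kips.
Bearing (0.375 in plate, F_u = 58 ksi): end bolts L_c = 2.375 − 1.125/2 = 1.8125, R_n = min(1.2×1.8125×0.375×58, 2.4×1×0.375×58) = 47.306 kips/bolt; interior L_c = 3.4375 − 1.125 = 2.3125, R_n = 52.2 kips/bolt. φR_n = 0.75 × (2×47.306 + 4×52.2) = 227.6 kips.
Tension rupture (net): A_n = (7.1875 − 2×1.1875)×0.375 = 1.8047 in² (U = 1.0, A_e = A_n). φR_n = 0.75 × 58 × 1.8047 = 78.5 kips.
Block shear: shear path 2×[2.375+2×3.4375] = 2×9.25 in, A_gv = 6.9375, A_nv = 2×(9.25 − 2.5×1.1875)×0.375 = 4.7109 in²; tension across gage: (2.6875 − 1×1.1875)×0.375 = 0.5625 in². R_n = min(0.6×58×4.7109, 0.6×36×6.9375) + 1.0×58×0.5625 = min(163.94, 149.85) + 32.625 = 182.48 kips. φR_n = 0.75 × 182.48 = 136.9 kips.
Governing: min(240.3, 227.6, 78.5, 136.9) = 78.5 kips → net-section rupture.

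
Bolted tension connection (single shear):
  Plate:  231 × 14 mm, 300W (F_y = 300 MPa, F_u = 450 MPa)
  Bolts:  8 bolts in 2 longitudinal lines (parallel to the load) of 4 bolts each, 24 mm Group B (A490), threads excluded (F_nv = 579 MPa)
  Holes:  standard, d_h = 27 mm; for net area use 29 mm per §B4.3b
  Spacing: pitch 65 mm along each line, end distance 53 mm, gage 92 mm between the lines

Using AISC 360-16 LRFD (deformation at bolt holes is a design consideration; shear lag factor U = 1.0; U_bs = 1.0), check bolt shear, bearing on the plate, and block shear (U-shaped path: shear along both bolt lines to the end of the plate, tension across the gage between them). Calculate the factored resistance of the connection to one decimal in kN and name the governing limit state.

1128.3 kN (block shear governs)

Bolt shear: A_b = π(24)²/4 = 452.39 mm². φR_n = 0.75 × 579 × 452.39 × 8 × 1 = 1571.6 kN.
Bearing (14 mm plate, F_u = 450 MPa): end bolts L_c = 53 − 27/2 = 39.5, R_n = min(1.2×39.5×14×450, 2.4×24×14×450) = 298.62 kN/bolt; interior L_c = 65 − 27 = 38, R_n = 287.28 kN/bolt. φR_n = 0.75 × (2×298.62 + 6×287.28) = 1740.7 kN.
Block shear: shear path 2×[53+3×65] = 2×248 mm, A_gv = 6944, A_nv = 2×(248 − 3.5×29)×14 = 4102 mm²; tension across gage: (92 − 1×29)×14 = 882 mm². R_n = min(0.6×450×4102, 0.6×300×6944) + 1.0×450×882 = min(1107.5, 1249.9) + 396.9 = 1504.4 kN. φR_n = 0.75 × 1504.4 = 1128.3 kN.
Governing: min(1571.6, 1740.7, 1128.3) = 1128.3 kN → block shear.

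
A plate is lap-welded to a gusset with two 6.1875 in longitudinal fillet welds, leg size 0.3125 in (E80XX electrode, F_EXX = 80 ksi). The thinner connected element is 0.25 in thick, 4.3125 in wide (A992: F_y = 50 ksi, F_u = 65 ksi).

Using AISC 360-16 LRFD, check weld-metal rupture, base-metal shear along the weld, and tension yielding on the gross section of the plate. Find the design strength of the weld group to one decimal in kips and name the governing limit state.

Weld metal: throat = 0.707×0.3125 = 0.22094 in, L = 2×6.1875 = 12.375 in. φR_n = 0.75 × 0.6 × 80 × 0.22094 × 12.375 = 98.4 kips.
Base metal shear (0.25 in plate): yield φR_n = 1.0×0.6×50×0.25×12.375 = 92.8 kips; rupture φR_n = 0.75×0.6×65×0.25×12.375 = 90.5 kips; take 90.5 kips (rupture).
Tension yield (gross): A_g = 4.3125×0.25 = 1.0781 in². φR_n = 0.90 × 50 × 1.0781 = 48.5 kips.
Governing: min(98.4, 90.5, 48.5) = 48.5 kips → gross-section yield.

48.5 kips (gross-section yield governs)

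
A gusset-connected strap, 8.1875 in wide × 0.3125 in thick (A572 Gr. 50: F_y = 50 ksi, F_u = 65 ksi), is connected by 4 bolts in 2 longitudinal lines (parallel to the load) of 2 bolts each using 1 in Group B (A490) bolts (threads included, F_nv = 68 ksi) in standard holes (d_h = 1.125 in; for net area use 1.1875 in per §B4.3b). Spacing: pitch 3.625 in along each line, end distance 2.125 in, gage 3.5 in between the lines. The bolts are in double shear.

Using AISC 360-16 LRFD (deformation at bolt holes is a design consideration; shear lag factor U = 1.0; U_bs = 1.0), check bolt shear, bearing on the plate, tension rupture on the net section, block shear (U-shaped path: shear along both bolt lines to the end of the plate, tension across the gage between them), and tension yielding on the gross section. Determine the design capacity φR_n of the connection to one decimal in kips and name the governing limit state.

88.5 kips (net-section rupture governs)

Bolt shear: A_b = π(1)²/4 = 0.7854 in². φR_n = 0.75 × 68 × 0.7854 × 4 × 2 = 320.4 kips.
Bearing (0.3125 in plate, F_u = 65 ksi): end bolts L_c = 2.125 − 1.125/2 = 1.5625, R_n = min(1.2×1.5625×0.3125×65, 2.4×1×0.3125×65) = 38.086 kips/bolt; interior L_c = 3.625 − 1.125 = 2.5, R_n = 48.75 kips/bolt. φR_n = 0.75 × (2×38.086 + 2×48.75) = 130.3 kips.
Tension rupture (net): A_n = (8.1875 − 2×1.1875)×0.3125 = 1.8164 in² (U = 1.0, A_e = A_n). φR_n = 0.75 × 65 × 1.8164 = 88.5 kips.
Block shear: shear path 2×[2.125+1×3.625] = 2×5.75 in, A_gv = 3.5938, A_nv = 2×(5.75 − 1.5×1.1875)×0.3125 = 2.4805 in²; tension across gage: (3.5 − 1×1.1875)×0.3125 = 0.72266 in². R_n = min(0.6×65×2.4805, 0.6×50×3.5938) + 1.0×65×0.72266 = min(96.74, 107.81) + 46.973 = 143.71 kips. φR_n = 0.75 × 143.71 = 107.8 kips.
Tension yield (gross): A_g = 8.1875×0.3125 = 2.5586 in². φR_n = 0.90 × 50 × 2.5586 = 115.1 kips.
Governing: min(320.4, 130.3, 88.5, 107.8, 115.1) = 88.5 kips → net-section rupture.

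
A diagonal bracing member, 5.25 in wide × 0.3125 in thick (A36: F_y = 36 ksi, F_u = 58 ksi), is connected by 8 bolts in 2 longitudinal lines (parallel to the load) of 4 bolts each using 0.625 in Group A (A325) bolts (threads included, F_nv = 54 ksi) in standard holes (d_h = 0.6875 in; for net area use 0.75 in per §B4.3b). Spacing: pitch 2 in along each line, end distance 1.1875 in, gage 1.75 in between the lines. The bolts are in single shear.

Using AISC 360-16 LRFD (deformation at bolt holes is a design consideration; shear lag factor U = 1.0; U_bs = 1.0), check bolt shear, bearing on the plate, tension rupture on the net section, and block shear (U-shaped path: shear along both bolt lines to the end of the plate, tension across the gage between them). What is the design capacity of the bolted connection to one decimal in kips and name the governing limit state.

51.0 kips (net-section rupture governs)

Bolt shear: A_b = π(0.625)²/4 = 0.3068 in². φR_n = 0.75 × 54 × 0.3068 × 8 × 1 = 99.4 kips.
Bearing (0.3125 in plate, F_u = 58 ksi): end bolts L_c = 1.1875 − 0.6875/2 = 0.84375, R_n = min(1.2×0.84375×0.3125×58, 2.4×0.625×0.3125×58) = 18.352 kips/bolt; interior L_c = 2 − 0.6875 = 1.3125, R_n = 27.188 kips/bolt. φR_n = 0.75 × (2×18.352 + 6×27.188) = 149.9 kips.
Tension rupture (net): A_n = (5.25 − 2×0.75)×0.3125 = 1.1719 in² (U = 1.0, A_e = A_n). φR_n = 0.75 × 58 × 1.1719 = 51.0 kips.
Block shear: shear path 2×[1.1875+3×2] = 2×7.1875 in, A_gv = 4.4922, A_nv = 2×(7.1875 − 3.5×0.75)×0.3125 = 2.8516 in²; tension across gage: (1.75 − 1×0.75)×0.3125 = 0.3125 in². R_n = min(0.6×58×2.8516, 0.6×36×4.4922) + 1.0×58×0.3125 = min(99.236, 97.032) + 18.125 = 115.16 kips. φR_n = 0.75 × 115.16 = 86.4 kips.
Governing: min(99.4, 149.9, 51.0, 86.4) = 51.0 kips → net-section rupture.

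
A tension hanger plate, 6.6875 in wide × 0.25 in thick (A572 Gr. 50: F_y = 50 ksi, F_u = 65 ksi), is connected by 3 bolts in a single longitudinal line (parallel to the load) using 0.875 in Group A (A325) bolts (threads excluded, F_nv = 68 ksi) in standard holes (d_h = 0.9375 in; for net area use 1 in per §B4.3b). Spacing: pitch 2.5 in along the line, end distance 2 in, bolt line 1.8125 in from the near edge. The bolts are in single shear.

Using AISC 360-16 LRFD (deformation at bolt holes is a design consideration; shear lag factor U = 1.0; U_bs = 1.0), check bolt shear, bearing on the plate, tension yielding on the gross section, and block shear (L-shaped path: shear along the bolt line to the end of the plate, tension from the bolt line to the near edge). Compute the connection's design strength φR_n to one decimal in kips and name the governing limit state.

Bolt shear: A_b = π(0.875)²/4 = 0.60132 in². φR_n = 0.75 × 68 × 0.60132 × 3 × 1 = 92.0 kips.
Bearing (0.25 in plate, F_u = 65 ksi): end bolts L_c = 2 − 0.9375/2 = 1.53125, R_n = min(1.2×1.53125×0.25×65, 2.4×0.875×0.25×65) = 29.859 kips/bolt; interior L_c = 2.5 − 0.9375 = 1.5625, R_n = 30.469 kips/bolt. φR_n = 0.75 × (1×29.859 + 2×30.469) = 68.1 kips.
Tension yield (gross): A_g = 6.6875×0.25 = 1.6719 in². φR_n = 0.90 × 50 × 1.6719 = 75.2 kips.
Block shear: shear path 1×[2+2×2.5] = 1×7 in, A_gv = 1.75, A_nv = 1×(7 − 2.5×1)×0.25 = 1.125 in²; tension to near edge: (1.8125 − 0.5×1)×0.25 = 0.32813 in². R_n = min(0.6×65×1.125, 0.6×50×1.75) + 1.0×65×0.32813 = min(43.875, 52.5) + 21.328 = 65.203 kips. φR_n = 0.75 × 65.203 = 48.9 kips.
Governing: min(92.0, 68.1, 75.2, 48.9) = 48.9 kips → block shear.

48.9 kips (block shear governs)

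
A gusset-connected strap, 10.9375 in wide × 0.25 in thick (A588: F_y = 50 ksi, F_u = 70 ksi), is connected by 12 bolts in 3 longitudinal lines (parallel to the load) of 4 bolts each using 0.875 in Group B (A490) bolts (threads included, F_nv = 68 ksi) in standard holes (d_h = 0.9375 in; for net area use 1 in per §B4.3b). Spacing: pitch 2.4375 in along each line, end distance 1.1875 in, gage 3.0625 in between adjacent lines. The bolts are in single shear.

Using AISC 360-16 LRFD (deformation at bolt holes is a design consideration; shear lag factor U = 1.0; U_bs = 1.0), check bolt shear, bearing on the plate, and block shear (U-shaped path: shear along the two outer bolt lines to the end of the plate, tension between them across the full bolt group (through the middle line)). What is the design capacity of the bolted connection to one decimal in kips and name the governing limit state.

132.9 kips (block shear governs)

Bolt shear: A_b = π(0.875)²/4 = 0.60132 in². φR_n = 0.75 × 68 × 0.60132 × 12 × 1 = 368.0 kips.
Bearing (0.25 in plate, F_u = 70 ksi): end bolts L_c = 1.1875 − 0.9375/2 = 0.71875, R_n = min(1.2×0.71875×0.25×70, 2.4×0.875×0.25×70) = 15.094 kips/bolt; interior L_c = 2.4375 − 0.9375 = 1.5, R_n = 31.5 kips/bolt. φR_n = 0.75 × (3×15.094 + 9×31.5) = 246.6 kips.
Block shear: shear path 2×[1.1875+3×2.4375] = 2×8.5 in, A_gv = 4.25, A_nv = 2×(8.5 − 3.5×1)×0.25 = 2.5 in²; tension across gage: (6.125 − 2×1)×0.25 = 1.0313 in². R_n = min(0.6×70×2.5, 0.6×50×4.25) + 1.0×70×1.0313 = min(105, 127.5) + 72.191 = 177.19 kips. φR_n = 0.75 × 177.19 = 132.9 kips.
Governing: min(368.0, 246.6, 132.9) = 132.9 kips → block shear.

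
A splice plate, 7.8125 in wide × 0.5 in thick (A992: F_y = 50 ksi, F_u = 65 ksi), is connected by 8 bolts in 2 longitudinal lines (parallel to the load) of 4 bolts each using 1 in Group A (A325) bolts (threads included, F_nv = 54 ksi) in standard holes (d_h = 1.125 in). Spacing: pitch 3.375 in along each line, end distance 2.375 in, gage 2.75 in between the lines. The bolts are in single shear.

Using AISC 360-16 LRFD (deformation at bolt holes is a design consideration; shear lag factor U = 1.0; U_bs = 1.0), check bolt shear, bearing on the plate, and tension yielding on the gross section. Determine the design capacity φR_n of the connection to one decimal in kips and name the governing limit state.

175.8 kips (gross-section yield governs)

Bolt shear: A_b = π(1)²/4 = 0.7854 in². φR_n = 0.75 × 54 × 0.7854 × 8 × 1 = 254.5 kips.
Bearing (0.5 in plate, F_u = 65 ksi): end bolts L_c = 2.375 − 1.125/2 = 1.8125, R_n = min(1.2×1.8125×0.5×65, 2.4×1×0.5×65) = 70.688 kips/bolt; interior L_c = 3.375 − 1.125 = 2.25, R_n = 78 kips/bolt. φR_n = 0.75 × (2×70.688 + 6×78) = 457.0 kips.
Tension yield (gross): A_g = 7.8125×0.5 = 3.9063 in². φR_n = 0.90 × 50 × 3.9063 = 175.8 kips.
Governing: min(254.5, 457.0, 175.8) = 175.8 kips → gross-section yield.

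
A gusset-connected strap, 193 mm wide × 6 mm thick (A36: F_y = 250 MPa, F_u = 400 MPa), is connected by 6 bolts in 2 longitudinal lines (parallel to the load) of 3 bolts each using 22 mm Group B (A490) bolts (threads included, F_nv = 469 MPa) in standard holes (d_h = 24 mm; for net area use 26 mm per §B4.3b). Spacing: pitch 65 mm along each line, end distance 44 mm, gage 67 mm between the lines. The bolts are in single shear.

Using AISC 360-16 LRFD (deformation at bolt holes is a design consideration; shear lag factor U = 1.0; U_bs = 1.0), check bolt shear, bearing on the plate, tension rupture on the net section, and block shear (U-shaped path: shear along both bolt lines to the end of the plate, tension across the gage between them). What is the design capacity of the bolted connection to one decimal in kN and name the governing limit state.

253.8 kN (net-section rupture governs)

Bolt shear: A_b = π(22)²/4 = 380.13 mm². φR_n = 0.75 × 469 × 380.13 × 6 × 1 = 802.3 kN.
Bearing (6 mm plate, F_u = 400 MPa): end bolts L_c = 44 − 24/2 = 32, R_n = min(1.2×32×6×400, 2.4×22×6×400) = 92.16 kN/bolt; interior L_c = 65 − 24 = 41, R_n = 118.08 kN/bolt. φR_n = 0.75 × (2×92.16 + 4×118.08) = 492.5 kN.
Tension rupture (net): A_n = (193 − 2×26)×6 = 846 mm² (U = 1.0, A_e = A_n). φR_n = 0.75 × 400 × 846 = 253.8 kN.
Block shear: shear path 2×[44+2×65] = 2×174 mm, A_gv = 2088, A_nv = 2×(174 − 2.5×26)×6 = 1308 mm²; tension across gage: (67 − 1×26)×6 = 246 mm². R_n = min(0.6×400×1308, 0.6×250×2088) + 1.0×400×246 = min(313.92, 313.2) + 98.4 = 411.6 kN. φR_n = 0.75 × 411.6 = 308.7 kN.
Governing: min(802.3, 492.5, 253.8, 308.7) = 253.8 kN → net-section rupture.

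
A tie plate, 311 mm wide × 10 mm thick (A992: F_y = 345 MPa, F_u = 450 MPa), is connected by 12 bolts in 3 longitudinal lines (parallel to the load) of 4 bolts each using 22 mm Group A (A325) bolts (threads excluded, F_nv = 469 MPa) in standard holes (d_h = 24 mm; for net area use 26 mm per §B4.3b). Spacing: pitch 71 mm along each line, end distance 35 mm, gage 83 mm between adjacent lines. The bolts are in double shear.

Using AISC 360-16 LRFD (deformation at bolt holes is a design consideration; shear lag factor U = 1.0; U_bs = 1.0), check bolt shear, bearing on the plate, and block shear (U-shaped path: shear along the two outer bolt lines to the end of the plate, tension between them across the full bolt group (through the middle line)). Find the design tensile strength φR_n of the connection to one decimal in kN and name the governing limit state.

Bolt shear: A_b = π(22)²/4 = 380.13 mm². φR_n = 0.75 × 469 × 380.13 × 12 × 2 = 3209.1 kN.
Bearing (10 mm plate, F_u = 450 MPa): end bolts L_c = 35 − 24/2 = 23, R_n = min(1.2×23×10×450, 2.4×22×10×450) = 124.2 kN/bolt; interior L_c = 71 − 24 = 47, R_n = 237.6 kN/bolt. φR_n = 0.75 × (3×124.2 + 9×237.6) = 1883.3 kN.
Block shear: shear path 2×[35+3×71] = 2×248 mm, A_gv = 4960, A_nv = 2×(248 − 3.5×26)×10 = 3140 mm²; tension across gage: (166 − 2×26)×10 = 1140 mm². R_n = min(0.6×450×3140, 0.6×345×4960) + 1.0×450×1140 = min(847.8, 1026.7) + 513 = 1360.8 kN. φR_n = 0.75 × 1360.8 = 1020.6 kN.
Governing: min(3209.1, 1883.3, 1020.6) = 1020.6 kN → block shear.

1020.6 kN (block shear governs)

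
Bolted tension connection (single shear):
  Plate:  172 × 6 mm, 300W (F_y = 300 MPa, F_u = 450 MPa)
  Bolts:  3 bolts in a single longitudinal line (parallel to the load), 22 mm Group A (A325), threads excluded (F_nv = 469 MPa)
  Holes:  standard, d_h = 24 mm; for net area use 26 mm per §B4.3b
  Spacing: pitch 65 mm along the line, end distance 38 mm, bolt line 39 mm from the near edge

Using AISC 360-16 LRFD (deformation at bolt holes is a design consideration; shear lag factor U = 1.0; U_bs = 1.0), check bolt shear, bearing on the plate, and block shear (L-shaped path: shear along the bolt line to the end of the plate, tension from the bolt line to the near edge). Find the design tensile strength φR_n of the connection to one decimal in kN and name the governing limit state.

177.8 kN (block shear governs)

Bolt shear: A_b = π(22)²/4 = 380.13 mm². φR_n = 0.75 × 469 × 380.13 × 3 × 1 = 401.1 kN.
Bearing (6 mm plate, F_u = 450 MPa): end bolts L_c = 38 − 24/2 = 26, R_n = min(1.2×26×6×450, 2.4×22×6×450) = 84.24 kN/bolt; interior L_c = 65 − 24 = 41, R_n = 132.84 kN/bolt. φR_n = 0.75 × (1×84.24 + 2×132.84) = 262.4 kN.
Block shear: shear path 1×[38+2×65] = 1×168 mm, A_gv = 1008, A_nv = 1×(168 − 2.5×26)×6 = 618 mm²; tension to near edge: (39 − 0.5×26)×6 = 156 mm². R_n = min(0.6×450×618, 0.6×300×1008) + 1.0×450×156 = min(166.86, 181.44) + 70.2 = 237.06 kN. φR_n = 0.75 × 237.06 = 177.8 kN.
Governing: min(401.1, 262.4, 177.8) = 177.8 kN → block shear.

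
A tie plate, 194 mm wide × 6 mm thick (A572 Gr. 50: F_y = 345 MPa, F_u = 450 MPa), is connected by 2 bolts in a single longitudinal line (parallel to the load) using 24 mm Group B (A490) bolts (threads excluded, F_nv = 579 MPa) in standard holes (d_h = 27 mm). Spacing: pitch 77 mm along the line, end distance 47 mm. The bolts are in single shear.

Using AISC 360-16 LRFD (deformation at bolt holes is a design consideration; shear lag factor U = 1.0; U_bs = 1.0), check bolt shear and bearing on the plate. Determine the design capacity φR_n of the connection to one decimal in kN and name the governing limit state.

198.0 kN (bearing governs)

Bolt shear: A_b = π(24)²/4 = 452.39 mm². φR_n = 0.75 × 579 × 452.39 × 2 × 1 = 392.9 kN.
Bearing (6 mm plate, F_u = 450 MPa): end bolts L_c = 47 − 27/2 = 33.5, R_n = min(1.2×33.5×6×450, 2.4×24×6×450) = 108.54 kN/bolt; interior L_c = 77 − 27 = 50, R_n = 155.52 kN/bolt. φR_n = 0.75 × (1×108.54 + 1×155.52) = 198.0 kN.
Governing: min(392.9, 198.0) = 198.0 kN → bearing.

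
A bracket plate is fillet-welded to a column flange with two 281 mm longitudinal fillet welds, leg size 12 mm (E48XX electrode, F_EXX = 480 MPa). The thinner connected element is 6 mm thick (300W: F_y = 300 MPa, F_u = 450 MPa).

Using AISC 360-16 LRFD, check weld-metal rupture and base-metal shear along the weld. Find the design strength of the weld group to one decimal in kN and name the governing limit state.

Weld metal: throat = 0.707×12 = 8.484 mm, L = 2×281 = 562 mm. φR_n = 0.75 × 0.6 × 480 × 8.484 × 562 = 1029.9 kN.
Base metal shear (6 mm plate): yield φR_n = 1.0×0.6×300×6×562 = 607.0 kN; rupture φR_n = 0.75×0.6×450×6×562 = 682.8 kN; take 607.0 kN (yield).
Governing: min(1029.9, 607.0) = 607.0 kN → base-metal shear.

607.0 kN (base-metal shear governs)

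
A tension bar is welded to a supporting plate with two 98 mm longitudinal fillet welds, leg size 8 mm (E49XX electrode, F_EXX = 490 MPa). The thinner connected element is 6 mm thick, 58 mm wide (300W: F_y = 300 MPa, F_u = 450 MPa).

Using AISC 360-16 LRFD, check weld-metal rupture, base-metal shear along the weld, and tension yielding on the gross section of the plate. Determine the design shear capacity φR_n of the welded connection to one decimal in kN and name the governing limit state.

Weld metal: throat = 0.707×8 = 5.656 mm, L = 2×98 = 196 mm. φR_n = 0.75 × 0.6 × 490 × 5.656 × 196 = 244.4 kN.
Base metal shear (6 mm plate): yield φR_n = 1.0×0.6×300×6×196 = 211.7 kN; rupture φR_n = 0.75×0.6×450×6×196 = 238.1 kN; take 211.7 kN (yield).
Tension yield (gross): A_g = 58×6 = 348 mm². φR_n = 0.90 × 300 × 348 = 94.0 kN.
Governing: min(244.4, 211.7, 94.0) = 94.0 kN → gross-section yield.

94.0 kN (gross-section yield governs)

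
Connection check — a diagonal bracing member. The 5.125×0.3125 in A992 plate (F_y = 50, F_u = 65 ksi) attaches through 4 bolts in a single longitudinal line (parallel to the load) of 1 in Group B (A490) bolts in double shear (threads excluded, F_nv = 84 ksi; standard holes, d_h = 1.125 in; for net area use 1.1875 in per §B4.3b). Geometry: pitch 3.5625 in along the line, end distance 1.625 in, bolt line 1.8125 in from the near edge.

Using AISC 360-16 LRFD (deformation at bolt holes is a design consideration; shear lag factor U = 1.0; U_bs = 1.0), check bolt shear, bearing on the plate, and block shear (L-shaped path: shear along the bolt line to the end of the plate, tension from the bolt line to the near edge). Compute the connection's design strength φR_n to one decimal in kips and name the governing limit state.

93.1 kips (block shear governs)

Bolt shear: A_b = π(1)²/4 = 0.7854 in². φR_n = 0.75 × 84 × 0.7854 × 4 × 2 = 395.8 kips.
Bearing (0.3125 in plate, F_u = 65 ksi): end bolts L_c = 1.625 − 1.125/2 = 1.0625, R_n = min(1.2×1.0625×0.3125×65, 2.4×1×0.3125×65) = 25.898 kips/bolt; interior L_c = 3.5625 − 1.125 = 2.4375, R_n = 48.75 kips/bolt. φR_n = 0.75 × (1×25.898 + 3×48.75) = 129.1 kips.
Block shear: shear path 1×[1.625+3×3.5625] = 1×12.3125 in, A_gv = 3.8477, A_nv = 1×(12.3125 − 3.5×1.1875)×0.3125 = 2.5488 in²; tension to near edge: (1.8125 − 0.5×1.1875)×0.3125 = 0.38086 in². R_n = min(0.6×65×2.5488, 0.6×50×3.8477) + 1.0×65×0.38086 = min(99.403, 115.43) + 24.756 = 124.16 kips. φR_n = 0.75 × 124.16 = 93.1 kips.
Governing: min(395.8, 129.1, 93.1) = 93.1 kips → block shear.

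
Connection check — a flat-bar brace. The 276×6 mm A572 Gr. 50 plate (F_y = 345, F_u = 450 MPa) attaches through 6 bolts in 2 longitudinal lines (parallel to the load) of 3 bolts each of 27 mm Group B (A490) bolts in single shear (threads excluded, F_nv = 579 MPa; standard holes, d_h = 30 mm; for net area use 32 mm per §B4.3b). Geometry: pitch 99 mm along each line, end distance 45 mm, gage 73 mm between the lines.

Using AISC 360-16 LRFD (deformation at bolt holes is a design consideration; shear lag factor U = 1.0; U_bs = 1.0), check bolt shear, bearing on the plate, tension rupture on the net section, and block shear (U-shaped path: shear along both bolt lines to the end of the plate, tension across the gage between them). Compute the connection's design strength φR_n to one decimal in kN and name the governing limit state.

429.3 kN (net-section rupture governs)

Bolt shear: A_b = π(27)²/4 = 572.56 mm². φR_n = 0.75 × 579 × 572.56 × 6 × 1 = 1491.8 kN.
Bearing (6 mm plate, F_u = 450 MPa): end bolts L_c = 45 − 30/2 = 30, R_n = min(1.2×30×6×450, 2.4×27×6×450) = 97.2 kN/bolt; interior L_c = 99 − 30 = 69, R_n = 174.96 kN/bolt. φR_n = 0.75 × (2×97.2 + 4×174.96) = 670.7 kN.
Tension rupture (net): A_n = (276 − 2×32)×6 = 1272 mm² (U = 1.0, A_e = A_n). φR_n = 0.75 × 450 × 1272 = 429.3 kN.
Block shear: shear path 2×[45+2×99] = 2×243 mm, A_gv = 2916, A_nv = 2×(243 − 2.5×32)×6 = 1956 mm²; tension across gage: (73 − 1×32)×6 = 246 mm². R_n = min(0.6×450×1956, 0.6×345×2916) + 1.0×450×246 = min(528.12, 603.61) + 110.7 = 638.82 kN. φR_n = 0.75 × 638.82 = 479.1 kN.
Governing: min(1491.8, 670.7, 429.3, 479.1) = 429.3 kN → net-section rupture.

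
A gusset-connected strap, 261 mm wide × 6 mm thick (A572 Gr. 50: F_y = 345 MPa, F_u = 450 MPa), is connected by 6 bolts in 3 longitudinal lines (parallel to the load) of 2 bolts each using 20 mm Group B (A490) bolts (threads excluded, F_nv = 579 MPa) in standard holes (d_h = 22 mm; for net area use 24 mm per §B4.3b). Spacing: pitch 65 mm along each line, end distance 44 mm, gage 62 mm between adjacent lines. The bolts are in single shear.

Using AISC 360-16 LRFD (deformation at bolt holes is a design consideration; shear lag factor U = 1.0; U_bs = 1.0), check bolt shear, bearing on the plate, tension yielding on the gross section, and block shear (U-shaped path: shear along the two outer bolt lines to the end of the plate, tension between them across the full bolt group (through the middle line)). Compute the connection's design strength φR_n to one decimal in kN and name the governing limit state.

Bolt shear: A_b = π(20)²/4 = 314.16 mm². φR_n = 0.75 × 579 × 314.16 × 6 × 1 = 818.5 kN.
Bearing (6 mm plate, F_u = 450 MPa): end bolts L_c = 44 − 22/2 = 33, R_n = min(1.2×33×6×450, 2.4×20×6×450) = 106.92 kN/bolt; interior L_c = 65 − 22 = 43, R_n = 129.6 kN/bolt. φR_n = 0.75 × (3×106.92 + 3×129.6) = 532.2 kN.
Tension yield (gross): A_g = 261×6 = 1566 mm². φR_n = 0.90 × 345 × 1566 = 486.2 kN.
Block shear: shear path 2×[44+1×65] = 2×109 mm, A_gv = 1308, A_nv = 2×(109 − 1.5×24)×6 = 876 mm²; tension across gage: (124 − 2×24)×6 = 456 mm². R_n = min(0.6×450×876, 0.6×345×1308) + 1.0×450×456 = min(236.52, 270.76) + 205.2 = 441.72 kN. φR_n = 0.75 × 441.72 = 331.3 kN.
Governing: min(818.5, 532.2, 486.2, 331.3) = 331.3 kN → block shear.

331.3 kN (block shear governs)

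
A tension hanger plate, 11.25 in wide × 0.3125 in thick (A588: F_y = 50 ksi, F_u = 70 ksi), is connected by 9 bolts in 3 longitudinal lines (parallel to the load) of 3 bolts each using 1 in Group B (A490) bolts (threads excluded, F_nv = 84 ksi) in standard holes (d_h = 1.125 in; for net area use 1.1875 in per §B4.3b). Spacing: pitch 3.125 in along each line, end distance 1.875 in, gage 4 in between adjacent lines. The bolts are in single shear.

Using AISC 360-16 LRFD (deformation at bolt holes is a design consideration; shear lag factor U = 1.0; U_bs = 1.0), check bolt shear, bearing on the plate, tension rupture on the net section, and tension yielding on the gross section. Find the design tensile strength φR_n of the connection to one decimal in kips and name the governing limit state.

Bolt shear: A_b = π(1)²/4 = 0.7854 in². φR_n = 0.75 × 84 × 0.7854 × 9 × 1 = 445.3 kips.
Bearing (0.3125 in plate, F_u = 70 ksi): end bolts L_c = 1.875 − 1.125/2 = 1.3125, R_n = min(1.2×1.3125×0.3125×70, 2.4×1×0.3125×70) = 34.453 kips/bolt; interior L_c = 3.125 − 1.125 = 2, R_n = 52.5 kips/bolt. φR_n = 0.75 × (3×34.453 + 6×52.5) = 313.8 kips.
Tension rupture (net): A_n = (11.25 − 3×1.1875)×0.3125 = 2.4023 in² (U = 1.0, A_e = A_n). φR_n = 0.75 × 70 × 2.4023 = 126.1 kips.
Tension yield (gross): A_g = 11.25×0.3125 = 3.5156 in². φR_n = 0.90 × 50 × 3.5156 = 158.2 kips.
Governing: min(445.3, 313.8, 126.1, 158.2) = 126.1 kips → net-section rupture.

126.1 kips (net-section rupture governs)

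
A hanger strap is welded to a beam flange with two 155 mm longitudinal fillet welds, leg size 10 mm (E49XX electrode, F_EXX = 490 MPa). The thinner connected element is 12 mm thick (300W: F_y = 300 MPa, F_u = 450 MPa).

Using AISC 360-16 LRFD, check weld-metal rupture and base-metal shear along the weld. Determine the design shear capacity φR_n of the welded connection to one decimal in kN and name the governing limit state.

Weld metal: throat = 0.707×10 = 7.07 mm, L = 2×155 = 310 mm. φR_n = 0.75 × 0.6 × 490 × 7.07 × 310 = 483.3 kN.
Base metal shear (12 mm plate): yield φR_n = 1.0×0.6×300×12×310 = 669.6 kN; rupture φR_n = 0.75×0.6×450×12×310 = 753.3 kN; take 669.6 kN (yield).
Governing: min(483.3, 669.6) = 483.3 kN → weld metal.

483.3 kN (weld metal governs)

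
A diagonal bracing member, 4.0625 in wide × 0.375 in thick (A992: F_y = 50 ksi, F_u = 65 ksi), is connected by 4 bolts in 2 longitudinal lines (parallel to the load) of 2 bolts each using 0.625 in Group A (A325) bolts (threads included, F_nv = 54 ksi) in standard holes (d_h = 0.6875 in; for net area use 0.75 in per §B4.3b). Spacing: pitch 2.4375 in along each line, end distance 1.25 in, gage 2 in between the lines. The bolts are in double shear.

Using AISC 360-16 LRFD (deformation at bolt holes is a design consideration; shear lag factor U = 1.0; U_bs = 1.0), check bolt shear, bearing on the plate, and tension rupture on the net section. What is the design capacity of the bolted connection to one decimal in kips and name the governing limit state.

46.8 kips (net-section rupture governs)

Bolt shear: A_b = π(0.625)²/4 = 0.3068 in². φR_n = 0.75 × 54 × 0.3068 × 4 × 2 = 99.4 kips.
Bearing (0.375 in plate, F_u = 65 ksi): end bolts L_c = 1.25 − 0.6875/2 = 0.90625, R_n = min(1.2×0.90625×0.375×65, 2.4×0.625×0.375×65) = 26.508 kips/bolt; interior L_c = 2.4375 − 0.6875 = 1.75, R_n = 36.563 kips/bolt. φR_n = 0.75 × (2×26.508 + 2×36.563) = 94.6 kips.
Tension rupture (net): A_n = (4.0625 − 2×0.75)×0.375 = 0.96094 in² (U = 1.0, A_e = A_n). φR_n = 0.75 × 65 × 0.96094 = 46.8 kips.
Governing: min(99.4, 94.6, 46.8) = 46.8 kips → net-section rupture.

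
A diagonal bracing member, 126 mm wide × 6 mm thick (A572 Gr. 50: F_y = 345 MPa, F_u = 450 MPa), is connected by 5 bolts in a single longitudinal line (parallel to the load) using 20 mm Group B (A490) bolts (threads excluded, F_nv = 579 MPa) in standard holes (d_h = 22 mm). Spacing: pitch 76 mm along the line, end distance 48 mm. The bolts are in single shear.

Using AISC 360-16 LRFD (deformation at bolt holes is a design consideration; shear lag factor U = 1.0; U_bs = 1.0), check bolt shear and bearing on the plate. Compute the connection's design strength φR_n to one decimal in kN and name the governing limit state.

478.7 kN (bearing governs)

Bolt shear: A_b = π(20)²/4 = 314.16 mm². φR_n = 0.75 × 579 × 314.16 × 5 × 1 = 682.1 kN.
Bearing (6 mm plate, F_u = 450 MPa): end bolts L_c = 48 − 22/2 = 37, R_n = min(1.2×37×6×450, 2.4×20×6×450) = 119.88 kN/bolt; interior L_c = 76 − 22 = 54, R_n = 129.6 kN/bolt. φR_n = 0.75 × (1×119.88 + 4×129.6) = 478.7 kN.
Governing: min(682.1, 478.7) = 478.7 kN → bearing.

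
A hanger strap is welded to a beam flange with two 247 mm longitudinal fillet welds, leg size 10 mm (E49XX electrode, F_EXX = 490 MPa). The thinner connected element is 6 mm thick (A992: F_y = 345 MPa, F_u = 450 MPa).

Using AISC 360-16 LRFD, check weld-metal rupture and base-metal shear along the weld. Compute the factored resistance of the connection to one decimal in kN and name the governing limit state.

Weld metal: throat = 0.707×10 = 7.07 mm, L = 2×247 = 494 mm. φR_n = 0.75 × 0.6 × 490 × 7.07 × 494 = 770.1 kN.
Base metal shear (6 mm plate): yield φR_n = 1.0×0.6×345×6×494 = 613.5 kN; rupture φR_n = 0.75×0.6×450×6×494 = 600.2 kN; take 600.2 kN (rupture).
Governing: min(770.1, 600.2) = 600.2 kN → base-metal shear.

600.2 kN (base-metal shear governs)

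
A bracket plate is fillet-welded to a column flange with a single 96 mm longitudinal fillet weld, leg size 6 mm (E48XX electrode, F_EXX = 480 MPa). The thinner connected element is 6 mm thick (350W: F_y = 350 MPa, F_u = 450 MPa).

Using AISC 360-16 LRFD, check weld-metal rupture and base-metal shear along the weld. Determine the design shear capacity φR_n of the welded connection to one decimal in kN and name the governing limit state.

Weld metal: throat = 0.707×6 = 4.242 mm, L = 96 mm. φR_n = 0.75 × 0.6 × 480 × 4.242 × 96 = 88.0 kN.
Base metal shear (6 mm plate): yield φR_n = 1.0×0.6×350×6×96 = 121.0 kN; rupture φR_n = 0.75×0.6×450×6×96 = 116.6 kN; take 116.6 kN (rupture).
Governing: min(88.0, 116.6) = 88.0 kN → weld metal.

88.0 kN (weld metal governs)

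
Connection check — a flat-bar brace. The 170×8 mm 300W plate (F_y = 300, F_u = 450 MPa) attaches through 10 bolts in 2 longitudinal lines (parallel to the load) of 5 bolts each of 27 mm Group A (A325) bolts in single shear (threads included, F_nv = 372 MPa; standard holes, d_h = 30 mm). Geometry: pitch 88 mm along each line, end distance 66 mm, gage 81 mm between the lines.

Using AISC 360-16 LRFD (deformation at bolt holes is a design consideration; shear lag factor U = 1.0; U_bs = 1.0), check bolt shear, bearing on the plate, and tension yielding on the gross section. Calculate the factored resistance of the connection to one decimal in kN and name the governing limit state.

367.2 kN (gross-section yield governs)

Bolt shear: A_b = π(27)²/4 = 572.56 mm². φR_n = 0.75 × 372 × 572.56 × 10 × 1 = 1597.4 kN.
Bearing (8 mm plate, F_u = 450 MPa): end bolts L_c = 66 − 30/2 = 51, R_n = min(1.2×51×8×450, 2.4×27×8×450) = 220.32 kN/bolt; interior L_c = 88 − 30 = 58, R_n = 233.28 kN/bolt. φR_n = 0.75 × (2×220.32 + 8×233.28) = 1730.2 kN.
Tension yield (gross): A_g = 170×8 = 1360 mm². φR_n = 0.90 × 300 × 1360 = 367.2 kN.
Governing: min(1597.4, 1730.2, 367.2) = 367.2 kN → gross-section yield.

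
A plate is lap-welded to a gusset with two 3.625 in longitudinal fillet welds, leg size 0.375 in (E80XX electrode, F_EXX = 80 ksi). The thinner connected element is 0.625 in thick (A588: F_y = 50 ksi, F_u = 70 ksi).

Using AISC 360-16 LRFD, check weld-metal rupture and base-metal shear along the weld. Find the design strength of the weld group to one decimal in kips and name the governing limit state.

69.2 kips (weld metal governs)

Weld metal: throat = 0.707×0.375 = 0.26513 in, L = 2×3.625 = 7.25 in. φR_n = 0.75 × 0.6 × 80 × 0.26513 × 7.25 = 69.2 kips.
Base metal shear (0.625 in plate): yield φR_n = 1.0×0.6×50×0.625×7.25 = 135.9 kips; rupture φR_n = 0.75×0.6×70×0.625×7.25 = 142.7 kips; take 135.9 kips (yield).
Governing: min(69.2, 135.9) = 69.2 kips → weld metal.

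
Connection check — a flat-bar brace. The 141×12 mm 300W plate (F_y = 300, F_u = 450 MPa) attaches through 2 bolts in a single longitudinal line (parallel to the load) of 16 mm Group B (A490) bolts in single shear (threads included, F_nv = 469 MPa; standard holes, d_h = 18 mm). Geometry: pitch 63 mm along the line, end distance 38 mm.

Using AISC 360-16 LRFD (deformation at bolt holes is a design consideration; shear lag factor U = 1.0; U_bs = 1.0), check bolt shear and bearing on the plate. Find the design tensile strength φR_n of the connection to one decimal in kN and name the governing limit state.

Bolt shear: A_b = π(16)²/4 = 201.06 mm². φR_n = 0.75 × 469 × 201.06 × 2 × 1 = 141.4 kN.
Bearing (12 mm plate, F_u = 450 MPa): end bolts L_c = 38 − 18/2 = 29, R_n = min(1.2×29×12×450, 2.4×16×12×450) = 187.92 kN/bolt; interior L_c = 63 − 18 = 45, R_n = 207.36 kN/bolt. φR_n = 0.75 × (1×187.92 + 1×207.36) = 296.5 kN.
Governing: min(141.4, 296.5) = 141.4 kN → bolt shear.

141.4 kN (bolt shear governs)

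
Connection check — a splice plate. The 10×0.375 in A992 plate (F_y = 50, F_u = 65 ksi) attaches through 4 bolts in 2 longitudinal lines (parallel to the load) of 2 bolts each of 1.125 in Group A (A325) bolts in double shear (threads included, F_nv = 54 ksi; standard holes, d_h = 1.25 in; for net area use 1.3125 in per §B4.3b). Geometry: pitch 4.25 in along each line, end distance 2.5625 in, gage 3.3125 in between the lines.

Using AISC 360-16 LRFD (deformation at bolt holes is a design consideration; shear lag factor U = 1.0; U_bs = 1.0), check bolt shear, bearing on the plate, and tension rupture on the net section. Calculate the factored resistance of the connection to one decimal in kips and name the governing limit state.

134.8 kips (net-section rupture governs)

Bolt shear: A_b = π(1.125)²/4 = 0.99402 in². φR_n = 0.75 × 54 × 0.99402 × 4 × 2 = 322.1 kips.
Bearing (0.375 in plate, F_u = 65 ksi): end bolts L_c = 2.5625 − 1.25/2 = 1.9375, R_n = min(1.2×1.9375×0.375×65, 2.4×1.125×0.375×65) = 56.672 kips/bolt; interior L_c = 4.25 − 1.25 = 3, R_n = 65.813 kips/bolt. φR_n = 0.75 × (2×56.672 + 2×65.813) = 183.7 kips.
Tension rupture (net): A_n = (10 − 2×1.3125)×0.375 = 2.7656 in² (U = 1.0, A_e = A_n). φR_n = 0.75 × 65 × 2.7656 = 134.8 kips.
Governing: min(322.1, 183.7, 134.8) = 134.8 kips → net-section rupture.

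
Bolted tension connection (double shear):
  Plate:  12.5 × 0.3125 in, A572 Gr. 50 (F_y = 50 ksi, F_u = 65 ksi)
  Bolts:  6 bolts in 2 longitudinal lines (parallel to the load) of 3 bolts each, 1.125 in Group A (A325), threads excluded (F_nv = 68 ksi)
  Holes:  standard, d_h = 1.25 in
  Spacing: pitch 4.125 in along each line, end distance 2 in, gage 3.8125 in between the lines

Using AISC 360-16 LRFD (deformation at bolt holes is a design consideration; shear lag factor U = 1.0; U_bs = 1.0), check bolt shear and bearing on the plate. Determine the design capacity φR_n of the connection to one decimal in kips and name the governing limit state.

Bolt shear: A_b = π(1.125)²/4 = 0.99402 in². φR_n = 0.75 × 68 × 0.99402 × 6 × 2 = 608.3 kips.
Bearing (0.3125 in plate, F_u = 65 ksi): end bolts L_c = 2 − 1.25/2 = 1.375, R_n = min(1.2×1.375×0.3125×65, 2.4×1.125×0.3125×65) = 33.516 kips/bolt; interior L_c = 4.125 − 1.25 = 2.875, R_n = 54.844 kips/bolt. φR_n = 0.75 × (2×33.516 + 4×54.844) = 214.8 kips.
Governing: min(608.3, 214.8) = 214.8 kips → bearing.

214.8 kips (bearing governs)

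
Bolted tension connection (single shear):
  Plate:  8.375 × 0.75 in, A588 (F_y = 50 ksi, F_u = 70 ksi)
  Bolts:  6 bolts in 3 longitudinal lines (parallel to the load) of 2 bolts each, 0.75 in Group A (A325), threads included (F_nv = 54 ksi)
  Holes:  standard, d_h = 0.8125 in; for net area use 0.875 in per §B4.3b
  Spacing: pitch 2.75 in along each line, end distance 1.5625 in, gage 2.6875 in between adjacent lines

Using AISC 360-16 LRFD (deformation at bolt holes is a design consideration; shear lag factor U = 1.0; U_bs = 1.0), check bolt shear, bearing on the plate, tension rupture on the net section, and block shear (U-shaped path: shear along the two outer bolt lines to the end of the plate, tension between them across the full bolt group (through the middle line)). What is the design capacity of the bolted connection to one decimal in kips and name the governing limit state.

107.4 kips (bolt shear governs)

Bolt shear: A_b = π(0.75)²/4 = 0.44179 in². φR_n = 0.75 × 54 × 0.44179 × 6 × 1 = 107.4 kips.
Bearing (0.75 in plate, F_u = 70 ksi): end bolts L_c = 1.5625 − 0.8125/2 = 1.15625, R_n = min(1.2×1.15625×0.75×70, 2.4×0.75×0.75×70) = 72.844 kips/bolt; interior L_c = 2.75 − 0.8125 = 1.9375, R_n = 94.5 kips/bolt. φR_n = 0.75 × (3×72.844 + 3×94.5) = 376.5 kips.
Tension rupture (net): A_n = (8.375 − 3×0.875)×0.75 = 4.3125 in² (U = 1.0, A_e = A_n). φR_n = 0.75 × 70 × 4.3125 = 226.4 kips.
Block shear: shear path 2×[1.5625+1×2.75] = 2×4.3125 in, A_gv = 6.4688, A_nv = 2×(4.3125 − 1.5×0.875)×0.75 = 4.5 in²; tension across gage: (5.375 − 2×0.875)×0.75 = 2.7188 in². R_n = min(0.6×70×4.5, 0.6×50×6.4688) + 1.0×70×2.7188 = min(189, 194.06) + 190.32 = 379.32 kips. φR_n = 0.75 × 379.32 = 284.5 kips.
Governing: min(107.4, 376.5, 226.4, 284.5) = 107.4 kips → bolt shear.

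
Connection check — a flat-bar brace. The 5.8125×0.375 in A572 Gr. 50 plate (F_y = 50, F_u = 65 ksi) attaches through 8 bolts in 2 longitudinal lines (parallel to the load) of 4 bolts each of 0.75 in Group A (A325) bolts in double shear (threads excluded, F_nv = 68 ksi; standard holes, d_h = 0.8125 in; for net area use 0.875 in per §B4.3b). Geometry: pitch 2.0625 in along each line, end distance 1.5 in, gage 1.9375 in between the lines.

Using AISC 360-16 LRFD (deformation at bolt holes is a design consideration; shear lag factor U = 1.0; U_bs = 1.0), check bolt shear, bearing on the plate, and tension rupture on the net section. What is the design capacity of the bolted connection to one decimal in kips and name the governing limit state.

Bolt shear: A_b = π(0.75)²/4 = 0.44179 in². φR_n = 0.75 × 68 × 0.44179 × 8 × 2 = 360.5 kips.
Bearing (0.375 in plate, F_u = 65 ksi): end bolts L_c = 1.5 − 0.8125/2 = 1.09375, R_n = min(1.2×1.09375×0.375×65, 2.4×0.75×0.375×65) = 31.992 kips/bolt; interior L_c = 2.0625 − 0.8125 = 1.25, R_n = 36.563 kips/bolt. φR_n = 0.75 × (2×31.992 + 6×36.563) = 212.5 kips.
Tension rupture (net): A_n = (5.8125 − 2×0.875)×0.375 = 1.5234 in² (U = 1.0, A_e = A_n). φR_n = 0.75 × 65 × 1.5234 = 74.3 kips.
Governing: min(360.5, 212.5, 74.3) = 74.3 kips → net-section rupture.

74.3 kips (net-section rupture governs)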